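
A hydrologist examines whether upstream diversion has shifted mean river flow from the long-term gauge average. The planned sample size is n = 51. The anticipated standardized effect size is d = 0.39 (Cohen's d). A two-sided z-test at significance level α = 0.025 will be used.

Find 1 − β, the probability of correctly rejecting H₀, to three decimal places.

Noncentrality parameter: δ = d·√n = 0.39 × √51 = 2.7852
Two-sided α = 0.025 → critical value z_{0.0125} = 2.241.
Power = Φ(δ − 2.241) + Φ(−δ − 2.241) = Φ(0.544) + Φ(-5.027) = 0.7067 + 0.0000 = 0.7067.

Power ≈ 0.707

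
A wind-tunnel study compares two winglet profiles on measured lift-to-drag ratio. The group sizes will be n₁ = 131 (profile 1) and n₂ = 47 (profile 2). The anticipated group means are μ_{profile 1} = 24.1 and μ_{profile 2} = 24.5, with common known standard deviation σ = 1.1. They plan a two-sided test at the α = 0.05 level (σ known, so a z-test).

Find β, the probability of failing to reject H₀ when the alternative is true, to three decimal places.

Standardized effect: d = |μ_{profile 1} − μ_{profile 2}| / σ = |24.1 − 24.5| / 1.1 = 0.3636
Noncentrality parameter: δ = d / √(1/n₁ + 1/n₂) = 0.3636 / √(1/131 + 1/47) = 2.1387
Critical value for a two-sided test at α = 0.05: z_{α/2} = 1.960.
Power = Φ(δ − 1.960) + Φ(−δ − 1.960) = Φ(0.179) + Φ(-4.099) = 0.5709 + 0.0000 = 0.5709.
Type II error: β = 1 − power = 1 − 0.5709 = 0.4291.

β ≈ 0.429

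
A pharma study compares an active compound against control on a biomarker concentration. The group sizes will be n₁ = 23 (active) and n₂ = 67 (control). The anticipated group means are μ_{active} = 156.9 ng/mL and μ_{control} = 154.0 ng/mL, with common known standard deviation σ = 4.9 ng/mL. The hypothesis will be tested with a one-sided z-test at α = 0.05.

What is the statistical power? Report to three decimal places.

Power ≈ 0.789

Standardized effect: d = |μ_{active} − μ_{control}| / σ = |156.9 − 154.0| / 4.9 = 0.5918
Noncentrality parameter: δ = d / √(1/n₁ + 1/n₂) = 0.5918 / √(1/23 + 1/67) = 2.4490
One-sided α = 0.05 → critical value z_{0.05} = 1.645.
Power = Φ(δ − 1.645) = Φ(0.804) = 0.7893.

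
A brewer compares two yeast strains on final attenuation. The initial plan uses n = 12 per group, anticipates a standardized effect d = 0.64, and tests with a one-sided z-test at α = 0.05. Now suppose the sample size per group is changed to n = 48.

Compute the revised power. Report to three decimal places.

With n = 48 per group: δ = d·√(n/2) = 0.64 × √(48/2) = 3.1353. Critical value z_{0.05} = 1.645.
Revised power = P(Z > 1.645 − δ) = Φ(1.490) = 0.9320.

Power ≈ 0.932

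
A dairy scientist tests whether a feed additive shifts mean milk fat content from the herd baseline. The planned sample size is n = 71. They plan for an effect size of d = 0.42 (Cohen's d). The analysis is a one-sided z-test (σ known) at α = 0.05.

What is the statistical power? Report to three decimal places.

Noncentrality parameter: δ = d·√n = 0.42 × √71 = 3.5390
Critical value for a one-sided test at α = 0.05: z_α = 1.645.
Power = Φ(δ − 1.645) = Φ(1.894) = 0.9709.

Power ≈ 0.971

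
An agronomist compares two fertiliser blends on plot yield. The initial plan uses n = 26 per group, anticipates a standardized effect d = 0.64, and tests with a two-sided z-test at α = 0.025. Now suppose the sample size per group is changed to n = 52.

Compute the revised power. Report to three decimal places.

With n = 52 per group: δ = d·√(n/2) = 0.64 × √(52/2) = 3.2634. Critical value z_{0.0125} = 2.241.
Revised power = Φ(δ − 2.241) + Φ(−δ − 2.241) = Φ(1.022) + Φ(-5.505) = 0.8466 + 0.0000 = 0.8466.

Power ≈ 0.847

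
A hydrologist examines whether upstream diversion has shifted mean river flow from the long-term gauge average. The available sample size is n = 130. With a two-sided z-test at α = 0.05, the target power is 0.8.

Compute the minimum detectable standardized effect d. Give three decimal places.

d ≈ 0.246

Need Φ(δ − 1.960) = 0.8, so δ = 1.960 + 0.842 = 2.802.
(Lower-tail contribution to power is negligible for δ > 0.)
δ = d·√n ⇒ d = δ/√n = 2.802/√130 = 0.2457.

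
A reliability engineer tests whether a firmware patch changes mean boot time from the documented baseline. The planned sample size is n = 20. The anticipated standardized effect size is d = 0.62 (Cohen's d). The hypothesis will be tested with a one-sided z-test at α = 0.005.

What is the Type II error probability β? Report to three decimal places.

Noncentrality parameter: δ = d·√n = 0.62 × √20 = 2.7727
One-sided α = 0.005 → critical value z_{0.005} = 2.576.
Power = Φ(δ − 2.576) = Φ(0.197) = 0.5780.
Type II error: β = 1 − power = 1 − 0.5780 = 0.4220.

β ≈ 0.422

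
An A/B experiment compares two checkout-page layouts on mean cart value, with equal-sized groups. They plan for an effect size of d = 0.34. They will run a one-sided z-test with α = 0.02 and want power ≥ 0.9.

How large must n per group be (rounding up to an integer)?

n = 193 per group

For power 0.9 need Φ(δ − z_{0.02}) = 0.9, so δ = z_{0.02} + z_{0.10} = 2.054 + 1.282 = 3.335.
δ = d·√(n/2) ⇒ n = 2(δ/d)² = 2 × (3.335 / 0.34)² = 192.46.
Rounding up, n = 193 per group.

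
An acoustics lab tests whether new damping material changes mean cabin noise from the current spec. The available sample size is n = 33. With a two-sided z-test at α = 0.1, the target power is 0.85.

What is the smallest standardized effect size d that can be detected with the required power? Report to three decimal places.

Required noncentrality: δ = z_{0.05} + z_{0.15} = 1.645 + 1.036 = 2.681.
(Lower-tail contribution to power is negligible for δ > 0.)
δ = d·√n ⇒ d = δ/√n = 2.681/√33 = 0.4668.

d ≈ 0.467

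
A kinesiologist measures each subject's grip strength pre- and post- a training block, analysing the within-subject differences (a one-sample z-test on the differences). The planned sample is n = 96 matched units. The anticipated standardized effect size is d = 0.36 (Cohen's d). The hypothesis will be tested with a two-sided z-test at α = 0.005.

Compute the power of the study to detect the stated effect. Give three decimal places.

Power ≈ 0.764

Noncentrality parameter: δ = d·√n = 0.36 × √96 = 3.5273
Two-sided α = 0.005 → critical value z_{0.0025} = 2.807.
Power = Φ(δ − 2.807) + Φ(−δ − 2.807) = Φ(0.720) + Φ(-6.334) = 0.7643 + 0.0000 = 0.7643.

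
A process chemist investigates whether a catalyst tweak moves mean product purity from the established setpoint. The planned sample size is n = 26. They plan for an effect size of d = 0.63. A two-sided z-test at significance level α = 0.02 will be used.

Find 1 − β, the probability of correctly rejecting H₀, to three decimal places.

Noncentrality parameter: δ = d·√n = 0.63 × √26 = 3.2124
Two-sided α = 0.02 → critical value z_{0.01} = 2.326.
Power = Φ(δ − 2.326) + Φ(−δ − 2.326) = Φ(0.886) + Φ(-5.539) = 0.8122 + 0.0000 = 0.8122.

Power ≈ 0.812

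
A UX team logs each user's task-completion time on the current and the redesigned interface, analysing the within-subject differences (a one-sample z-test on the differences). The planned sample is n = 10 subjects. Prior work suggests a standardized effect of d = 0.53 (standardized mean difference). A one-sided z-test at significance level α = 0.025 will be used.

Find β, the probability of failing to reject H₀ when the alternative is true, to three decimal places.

Noncentrality parameter: δ = d·√n = 0.53 × √10 = 1.6760
One-sided α = 0.025 → critical value z_{0.025} = 1.960.
Power = Φ(δ − 1.960) = Φ(-0.284) = 0.3882.
Type II error: β = 1 − power = 1 − 0.3882 = 0.6118.

β ≈ 0.612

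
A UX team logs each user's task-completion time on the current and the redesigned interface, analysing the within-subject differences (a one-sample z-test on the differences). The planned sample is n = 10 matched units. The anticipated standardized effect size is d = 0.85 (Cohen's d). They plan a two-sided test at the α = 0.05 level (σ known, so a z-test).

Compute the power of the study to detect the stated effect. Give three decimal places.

Noncentrality parameter: δ = d·√n = 0.85 × √10 = 2.6879
Two-sided α = 0.05 → critical value z_{0.025} = 1.960.
Power = Φ(δ − 1.960) + Φ(−δ − 1.960) = Φ(0.728) + Φ(-4.648) = 0.7667 + 0.0000 = 0.7667.

Power ≈ 0.767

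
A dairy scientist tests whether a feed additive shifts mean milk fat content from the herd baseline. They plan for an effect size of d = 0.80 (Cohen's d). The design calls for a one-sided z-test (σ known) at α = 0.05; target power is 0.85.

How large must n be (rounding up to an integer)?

n = 12

For power 0.85 need Φ(δ − z_{0.05}) = 0.85, so δ = z_{0.05} + z_{0.15} = 1.645 + 1.036 = 2.681.
δ = d·√n ⇒ n = (δ/d)² = (2.681 / 0.80)² = 11.23.
Round up to the next whole unit.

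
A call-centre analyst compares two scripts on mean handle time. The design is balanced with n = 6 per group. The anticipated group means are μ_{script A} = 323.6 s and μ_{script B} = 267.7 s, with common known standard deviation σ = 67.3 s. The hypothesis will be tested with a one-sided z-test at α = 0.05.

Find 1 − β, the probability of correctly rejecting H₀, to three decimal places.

Power ≈ 0.418

Standardized effect: d = |μ_{script A} − μ_{script B}| / σ = |323.6 − 267.7| / 67.3 = 0.8306
Noncentrality parameter: δ = d·√(n/2) = 0.8306 × √(6/2) = 1.4387
Critical value for a one-sided test at α = 0.05: z_α = 1.645.
Power = P(Z > 1.645 − δ) = Φ(-0.206) = 0.4183.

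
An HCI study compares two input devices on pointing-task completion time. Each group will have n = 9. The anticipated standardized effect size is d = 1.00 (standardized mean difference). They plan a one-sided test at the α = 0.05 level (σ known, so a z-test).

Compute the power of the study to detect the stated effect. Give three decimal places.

Power ≈ 0.683

Noncentrality parameter: λ = d·√(n/2) = 1.00 × √(9/2) = 2.1213
Critical value for a one-sided test at α = 0.05: z_α = 1.645.
Power = Φ(λ − 1.645) = Φ(0.476) = 0.6831.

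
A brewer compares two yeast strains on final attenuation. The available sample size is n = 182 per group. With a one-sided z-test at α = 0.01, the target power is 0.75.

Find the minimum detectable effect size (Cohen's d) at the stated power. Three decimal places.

Need Φ(δ − 2.326) = 0.75, so δ = 2.326 + 0.674 = 3.001.
δ = d·√(n/2) ⇒ d = δ/√(n/2) = 3.001/√(182/2) = 0.3146.

d ≈ 0.315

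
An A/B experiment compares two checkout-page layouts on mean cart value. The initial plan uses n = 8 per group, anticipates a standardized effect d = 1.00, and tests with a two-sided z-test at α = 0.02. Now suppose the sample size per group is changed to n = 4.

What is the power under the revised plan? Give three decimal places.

With n = 4 per group: δ = d·√(n/2) = 1.00 × √(4/2) = 1.4142. Critical value z_{0.01} = 2.326.
Revised power = Φ(δ − 2.326) + Φ(−δ − 2.326) = Φ(-0.912) + Φ(-3.741) = 0.1808 + 0.0001 = 0.1809.

Power ≈ 0.181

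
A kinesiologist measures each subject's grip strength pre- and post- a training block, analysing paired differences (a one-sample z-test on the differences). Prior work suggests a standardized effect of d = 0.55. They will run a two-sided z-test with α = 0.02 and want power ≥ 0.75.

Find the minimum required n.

Set Φ(δ − 2.326) = 0.75; then δ − 2.326 = Φ⁻¹(0.75) = 0.674, giving δ = 3.001.
(The Φ(−δ − z_{α/2}) term is vanishingly small for δ > 0 and is dropped in the standard sample-size formula.)
δ = d·√n ⇒ n = (δ/d)² = (3.001 / 0.55)² = 29.77.
Round up to the next whole unit.

n = 30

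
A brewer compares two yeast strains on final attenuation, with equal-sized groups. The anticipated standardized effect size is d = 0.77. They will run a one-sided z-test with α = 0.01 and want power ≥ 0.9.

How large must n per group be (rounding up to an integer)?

Set Φ(δ − 2.326) = 0.9; then δ − 2.326 = Φ⁻¹(0.9) = 1.282, giving δ = 3.608.
δ = d·√(n/2) ⇒ n = 2(δ/d)² = 2 × (3.608 / 0.77)² = 43.91.
Rounding up, n = 44 per group.

n = 44 per group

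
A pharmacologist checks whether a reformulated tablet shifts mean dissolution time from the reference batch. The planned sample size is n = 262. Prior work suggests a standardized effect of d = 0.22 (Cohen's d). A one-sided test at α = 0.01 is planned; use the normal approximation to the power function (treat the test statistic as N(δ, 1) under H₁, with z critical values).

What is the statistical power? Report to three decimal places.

Power ≈ 0.892

Noncentrality parameter: δ = d·√n = 0.22 × √262 = 3.5610
One-sided α = 0.01 → critical value z_{0.01} = 2.326.
Power = P(Z > 2.326 − δ) = Φ(1.235) = 0.8915.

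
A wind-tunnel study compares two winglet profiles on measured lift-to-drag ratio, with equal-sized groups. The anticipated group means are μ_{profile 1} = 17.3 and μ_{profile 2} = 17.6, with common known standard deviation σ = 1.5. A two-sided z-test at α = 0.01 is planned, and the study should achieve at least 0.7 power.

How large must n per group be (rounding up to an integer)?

n = 481 per group

Standardized effect: d = |μ_{profile 1} − μ_{profile 2}| / σ = |17.3 − 17.6| / 1.5 = 0.2000
For power 0.7 need Φ(δ − z_{0.005}) = 0.7, so δ = z_{0.005} + z_{0.30} = 2.576 + 0.524 = 3.100.
(The Φ(−δ − z_{α/2}) term is vanishingly small for δ > 0 and is dropped in the standard sample-size formula.)
δ = d·√(n/2) ⇒ n = 2(δ/d)² = 2 × (3.100 / 0.2000)² = 480.57.
Rounding up, n = 481 per group.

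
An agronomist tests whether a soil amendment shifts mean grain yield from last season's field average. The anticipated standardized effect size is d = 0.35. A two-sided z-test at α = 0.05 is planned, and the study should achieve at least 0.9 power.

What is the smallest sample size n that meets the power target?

For power 0.9 need Φ(δ − z_{0.025}) = 0.9, so δ = z_{0.025} + z_{0.10} = 1.960 + 1.282 = 3.242.
(Ignoring the negligible lower-tail rejection probability gives the usual closed-form inversion.)
δ = d·√n ⇒ n = (δ/d)² = (3.242 / 0.35)² = 85.77.
Rounding up, n = 86.

n = 86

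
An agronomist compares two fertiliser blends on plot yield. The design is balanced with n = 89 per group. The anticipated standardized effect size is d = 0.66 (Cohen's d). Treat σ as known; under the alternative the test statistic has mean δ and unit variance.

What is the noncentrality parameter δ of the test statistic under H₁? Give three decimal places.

The noncentrality parameter scales effect size by the design's sample-size factor: δ = d·√(n/2) = 0.66 × √(89/2) = 4.4027

δ ≈ 4.403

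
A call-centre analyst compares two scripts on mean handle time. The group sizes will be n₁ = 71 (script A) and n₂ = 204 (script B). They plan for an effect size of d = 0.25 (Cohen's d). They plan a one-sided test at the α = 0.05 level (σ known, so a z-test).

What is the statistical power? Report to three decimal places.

Noncentrality parameter: δ = d / √(1/n₁ + 1/n₂) = 0.25 / √(1/71 + 1/204) = 1.8143
One-sided α = 0.05 → critical value z_{0.05} = 1.645.
Power = P(Z > 1.645 − δ) = Φ(0.169) = 0.5673.

Power ≈ 0.567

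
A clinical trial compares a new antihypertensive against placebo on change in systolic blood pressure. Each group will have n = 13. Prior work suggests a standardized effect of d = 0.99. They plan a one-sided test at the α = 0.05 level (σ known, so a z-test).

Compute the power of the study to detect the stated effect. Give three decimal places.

Noncentrality parameter: δ = d·√(n/2) = 0.99 × √(13/2) = 2.5240
One-sided α = 0.05 → critical value z_{0.05} = 1.645.
Power = Φ(δ − 1.645) = Φ(0.879) = 0.8103.

Power ≈ 0.810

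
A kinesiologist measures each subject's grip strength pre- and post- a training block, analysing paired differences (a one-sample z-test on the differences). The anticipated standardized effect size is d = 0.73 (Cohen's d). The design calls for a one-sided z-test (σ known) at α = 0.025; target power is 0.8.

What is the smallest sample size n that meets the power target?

n = 15

Set Φ(δ − 1.960) = 0.8; then δ − 1.960 = Φ⁻¹(0.8) = 0.842, giving δ = 2.802.
δ = d·√n ⇒ n = (δ/d)² = (2.802 / 0.73)² = 14.73.
Rounding up, n = 15.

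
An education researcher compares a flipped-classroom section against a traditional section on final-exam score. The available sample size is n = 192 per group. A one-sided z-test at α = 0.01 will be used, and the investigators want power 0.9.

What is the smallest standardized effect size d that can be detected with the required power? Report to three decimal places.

Need Φ(δ − 2.326) = 0.9, so δ = 2.326 + 1.282 = 3.608.
δ = d·√(n/2) ⇒ d = δ/√(n/2) = 3.608/√(192/2) = 0.3682.

d ≈ 0.368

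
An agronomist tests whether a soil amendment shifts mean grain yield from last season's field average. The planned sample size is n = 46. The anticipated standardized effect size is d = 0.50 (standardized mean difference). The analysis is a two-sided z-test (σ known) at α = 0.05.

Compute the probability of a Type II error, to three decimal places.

β ≈ 0.076

Noncentrality parameter: δ = d·√n = 0.50 × √46 = 3.3912
Two-sided α = 0.05 → critical value z_{0.025} = 1.960.
Power = Φ(δ − 1.960) + Φ(−δ − 1.960) = Φ(1.431) + Φ(-5.351) = 0.9238 + 0.0000 = 0.9238.
Type II error: β = 1 − power = 1 − 0.9238 = 0.0762.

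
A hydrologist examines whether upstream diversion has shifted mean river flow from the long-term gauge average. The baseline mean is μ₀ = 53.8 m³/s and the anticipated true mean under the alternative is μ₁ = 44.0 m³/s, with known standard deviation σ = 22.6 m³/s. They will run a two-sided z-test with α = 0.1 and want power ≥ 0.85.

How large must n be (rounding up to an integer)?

Standardized effect: d = |μ₁ − μ₀| / σ = |44.0 − 53.8| / 22.6 = 0.4336
For power 0.85 need Φ(δ − z_{0.05}) = 0.85, so δ = z_{0.05} + z_{0.15} = 1.645 + 1.036 = 2.681.
(For δ > 0 the lower-tail rejection region contributes negligibly to power, so the one-term inversion is standard.)
δ = d·√n ⇒ n = (δ/d)² = (2.681 / 0.4336)² = 38.23.
Rounding up, n = 39.

n = 39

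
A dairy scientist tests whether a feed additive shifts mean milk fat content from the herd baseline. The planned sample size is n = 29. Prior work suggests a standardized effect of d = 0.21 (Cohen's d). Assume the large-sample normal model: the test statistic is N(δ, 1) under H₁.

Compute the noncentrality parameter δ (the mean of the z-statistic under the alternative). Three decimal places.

δ ≈ 1.131

The noncentrality parameter scales effect size by the design's sample-size factor: δ = d·√n = 0.21 × √29 = 1.1309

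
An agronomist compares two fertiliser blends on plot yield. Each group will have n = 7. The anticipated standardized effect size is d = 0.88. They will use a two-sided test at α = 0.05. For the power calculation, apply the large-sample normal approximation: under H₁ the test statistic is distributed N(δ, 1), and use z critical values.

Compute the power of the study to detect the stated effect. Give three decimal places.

Noncentrality parameter: δ = d·√(n/2) = 0.88 × √(7/2) = 1.6463
Two-sided α = 0.05 → critical value z_{0.025} = 1.960.
Power = Φ(δ − 1.960) + Φ(−δ − 1.960) = Φ(-0.314) + Φ(-3.606) = 0.3769 + 0.0002 = 0.3771.

Power ≈ 0.377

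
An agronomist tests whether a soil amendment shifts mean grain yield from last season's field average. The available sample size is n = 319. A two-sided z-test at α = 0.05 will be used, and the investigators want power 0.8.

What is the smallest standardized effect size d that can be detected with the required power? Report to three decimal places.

Need Φ(δ − 1.960) = 0.8, so δ = 1.960 + 0.842 = 2.802.
(The second rejection-region term Φ(−δ − z_{α/2}) is negligible and dropped.)
δ = d·√n ⇒ d = δ/√n = 2.802/√319 = 0.1569.

d ≈ 0.157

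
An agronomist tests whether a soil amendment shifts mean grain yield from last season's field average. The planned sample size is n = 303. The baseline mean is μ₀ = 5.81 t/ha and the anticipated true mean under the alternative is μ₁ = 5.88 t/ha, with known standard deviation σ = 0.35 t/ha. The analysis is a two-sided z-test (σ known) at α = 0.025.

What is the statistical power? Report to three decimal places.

Standardized effect: d = |μ₁ − μ₀| / σ = |5.88 − 5.81| / 0.35 = 0.2000
Noncentrality parameter: δ = d·√n = 0.2000 × √303 = 3.4814
Two-sided α = 0.025 → critical value z_{0.0125} = 2.241.
Power = Φ(δ − 2.241) + Φ(−δ − 2.241) = Φ(1.240) + Φ(-5.723) = 0.8925 + 0.0000 = 0.8925.

Power ≈ 0.893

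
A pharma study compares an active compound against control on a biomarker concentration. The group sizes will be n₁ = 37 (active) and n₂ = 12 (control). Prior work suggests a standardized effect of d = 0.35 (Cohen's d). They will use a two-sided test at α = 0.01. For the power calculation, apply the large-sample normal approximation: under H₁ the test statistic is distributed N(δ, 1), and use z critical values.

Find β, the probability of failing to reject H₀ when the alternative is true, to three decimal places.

Noncentrality parameter: δ = d / √(1/n₁ + 1/n₂) = 0.35 / √(1/37 + 1/12) = 1.0536
Critical value for a two-sided test at α = 0.01: z_{α/2} = 2.576.
Power = Φ(δ − 2.576) + Φ(−δ − 2.576) = Φ(-1.522) + Φ(-3.629) = 0.0640 + 0.0001 = 0.0641.
Type II error: β = 1 − power = 1 − 0.0641 = 0.9359.

β ≈ 0.936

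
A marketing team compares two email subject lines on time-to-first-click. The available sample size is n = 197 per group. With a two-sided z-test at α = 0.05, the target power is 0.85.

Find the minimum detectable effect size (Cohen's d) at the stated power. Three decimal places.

d ≈ 0.302

Required noncentrality: δ = z_{0.025} + z_{0.15} = 1.960 + 1.036 = 2.996.
(The second rejection-region term Φ(−δ − z_{α/2}) is negligible and dropped.)
δ = d·√(n/2) ⇒ d = δ/√(n/2) = 2.996/√(197/2) = 0.3019.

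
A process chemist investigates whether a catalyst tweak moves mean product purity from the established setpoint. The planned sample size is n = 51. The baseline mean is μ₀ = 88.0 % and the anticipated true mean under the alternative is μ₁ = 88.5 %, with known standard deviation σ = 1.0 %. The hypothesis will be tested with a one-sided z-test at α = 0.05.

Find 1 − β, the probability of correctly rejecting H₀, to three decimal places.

Power ≈ 0.973

Standardized effect: d = |μ₁ − μ₀| / σ = |88.5 − 88.0| / 1.0 = 0.5000
Noncentrality parameter: δ = d·√n = 0.5000 × √51 = 3.5707
Critical value for a one-sided test at α = 0.05: z_α = 1.645.
Power = Φ(δ − 1.645) = Φ(1.926) = 0.9729.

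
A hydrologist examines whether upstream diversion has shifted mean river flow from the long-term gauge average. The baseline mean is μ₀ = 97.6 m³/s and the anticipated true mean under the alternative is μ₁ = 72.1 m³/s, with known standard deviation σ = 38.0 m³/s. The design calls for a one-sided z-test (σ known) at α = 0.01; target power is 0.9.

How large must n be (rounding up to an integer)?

Standardized effect: d = |μ₁ − μ₀| / σ = |72.1 − 97.6| / 38.0 = 0.6711
Set Φ(δ − 2.326) = 0.9; then δ − 2.326 = Φ⁻¹(0.9) = 1.282, giving δ = 3.608.
δ = d·√n ⇒ n = (δ/d)² = (3.608 / 0.6711)² = 28.91.
Round up to the next whole unit.

n = 29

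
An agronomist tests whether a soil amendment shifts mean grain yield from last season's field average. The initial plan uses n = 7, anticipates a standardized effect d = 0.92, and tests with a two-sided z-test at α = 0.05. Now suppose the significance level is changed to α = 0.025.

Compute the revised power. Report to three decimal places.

Power ≈ 0.576

δ = d·√n = 0.92 × √7 = 2.4341 (unchanged). New critical value: z_{0.0125} = 2.241.
Revised power = Φ(δ − 2.241) + Φ(−δ − 2.241) = Φ(0.193) + Φ(-4.675) = 0.5764 + 0.0000 = 0.5764.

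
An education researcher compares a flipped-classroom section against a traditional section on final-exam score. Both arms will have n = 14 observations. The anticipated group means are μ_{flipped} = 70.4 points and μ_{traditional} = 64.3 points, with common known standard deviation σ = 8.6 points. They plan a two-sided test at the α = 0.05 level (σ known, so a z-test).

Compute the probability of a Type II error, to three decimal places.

β ≈ 0.533

Standardized effect: d = |μ_{flipped} − μ_{traditional}| / σ = |70.4 − 64.3| / 8.6 = 0.7093
Noncentrality parameter: δ = d·√(n/2) = 0.7093 × √(14/2) = 1.8766
Critical value for a two-sided test at α = 0.05: z_{α/2} = 1.960.
Power = Φ(δ − 1.960) + Φ(−δ − 1.960) = Φ(-0.083) + Φ(-3.837) = 0.4668 + 0.0001 = 0.4669.
Type II error: β = 1 − power = 1 − 0.4669 = 0.5331.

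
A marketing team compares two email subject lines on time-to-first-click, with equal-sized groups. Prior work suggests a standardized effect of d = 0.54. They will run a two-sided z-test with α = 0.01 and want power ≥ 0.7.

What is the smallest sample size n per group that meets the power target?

n = 66 per group

Set Φ(δ − 2.576) = 0.7; then δ − 2.576 = Φ⁻¹(0.7) = 0.524, giving δ = 3.100.
(Ignoring the negligible lower-tail rejection probability gives the usual closed-form inversion.)
δ = d·√(n/2) ⇒ n = 2(δ/d)² = 2 × (3.100 / 0.54)² = 65.92.
Rounding up, n = 66 per group.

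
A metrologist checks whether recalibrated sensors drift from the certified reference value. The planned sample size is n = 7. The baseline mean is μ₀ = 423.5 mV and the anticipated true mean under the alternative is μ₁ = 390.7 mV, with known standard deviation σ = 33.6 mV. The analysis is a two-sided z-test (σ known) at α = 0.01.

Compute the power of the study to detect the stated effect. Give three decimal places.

Power ≈ 0.503

Standardized effect: d = |μ₁ − μ₀| / σ = |390.7 − 423.5| / 33.6 = 0.9762
Noncentrality parameter: δ = d·√n = 0.9762 × √7 = 2.5828
Two-sided α = 0.01 → critical value z_{0.005} = 2.576.
Power = Φ(δ − 2.576) + Φ(−δ − 2.576) = Φ(0.007) + Φ(-5.159) = 0.5028 + 0.0000 = 0.5028.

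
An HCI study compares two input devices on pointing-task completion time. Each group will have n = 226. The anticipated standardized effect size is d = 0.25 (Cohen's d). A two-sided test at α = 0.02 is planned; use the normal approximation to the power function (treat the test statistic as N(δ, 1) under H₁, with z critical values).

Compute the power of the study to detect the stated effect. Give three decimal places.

Noncentrality parameter: δ = d·√(n/2) = 0.25 × √(226/2) = 2.6575
Critical value for a two-sided test at α = 0.02: z_{α/2} = 2.326.
Power = Φ(δ − 2.326) + Φ(−δ − 2.326) = Φ(0.331) + Φ(-4.984) = 0.6297 + 0.0000 = 0.6297.

Power ≈ 0.630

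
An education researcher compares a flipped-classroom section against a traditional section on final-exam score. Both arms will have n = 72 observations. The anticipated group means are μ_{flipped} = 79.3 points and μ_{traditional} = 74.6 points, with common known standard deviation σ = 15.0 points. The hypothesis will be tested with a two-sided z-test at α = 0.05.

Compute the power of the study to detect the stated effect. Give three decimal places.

Standardized effect: d = |μ_{flipped} − μ_{traditional}| / σ = |79.3 − 74.6| / 15.0 = 0.3133
Noncentrality parameter: δ = d·√(n/2) = 0.3133 × √(72/2) = 1.8800
Critical value for a two-sided test at α = 0.05: z_{α/2} = 1.960.
Power = Φ(δ − 1.960) + Φ(−δ − 1.960) = Φ(-0.080) + Φ(-3.840) = 0.4681 + 0.0001 = 0.4682.

Power ≈ 0.468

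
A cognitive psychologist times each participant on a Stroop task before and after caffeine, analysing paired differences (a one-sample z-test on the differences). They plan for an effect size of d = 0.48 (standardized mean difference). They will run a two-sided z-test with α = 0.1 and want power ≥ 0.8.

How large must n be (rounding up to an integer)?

n = 27

For power 0.8 need Φ(δ − z_{0.05}) = 0.8, so δ = z_{0.05} + z_{0.20} = 1.645 + 0.842 = 2.486.
(The Φ(−δ − z_{α/2}) term is vanishingly small for δ > 0 and is dropped in the standard sample-size formula.)
δ = d·√n ⇒ n = (δ/d)² = (2.486 / 0.48)² = 26.83.
Round up to the next whole unit.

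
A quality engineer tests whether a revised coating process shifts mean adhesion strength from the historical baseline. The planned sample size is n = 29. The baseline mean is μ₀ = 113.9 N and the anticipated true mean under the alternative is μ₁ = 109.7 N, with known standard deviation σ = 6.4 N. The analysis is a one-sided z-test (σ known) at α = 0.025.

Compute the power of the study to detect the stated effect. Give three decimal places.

Standardized effect: d = |μ₁ − μ₀| / σ = |109.7 − 113.9| / 6.4 = 0.6562
Noncentrality parameter: δ = d·√n = 0.6562 × √29 = 3.5340
Critical value for a one-sided test at α = 0.025: z_α = 1.960.
Power = Φ(δ − 1.960) = Φ(1.574) = 0.9423.

Power ≈ 0.942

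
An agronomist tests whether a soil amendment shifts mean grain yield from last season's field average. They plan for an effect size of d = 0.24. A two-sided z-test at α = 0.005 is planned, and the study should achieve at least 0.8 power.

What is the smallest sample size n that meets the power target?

For power 0.8 need Φ(δ − z_{0.0025}) = 0.8, so δ = z_{0.0025} + z_{0.20} = 2.807 + 0.842 = 3.649.
(Ignoring the negligible lower-tail rejection probability gives the usual closed-form inversion.)
δ = d·√n ⇒ n = (δ/d)² = (3.649 / 0.24)² = 231.12.
Round up to the next whole unit.

n = 232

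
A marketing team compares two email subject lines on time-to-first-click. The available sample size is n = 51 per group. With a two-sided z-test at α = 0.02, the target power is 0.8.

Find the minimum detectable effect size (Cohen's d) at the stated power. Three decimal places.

Required noncentrality: δ = z_{0.01} + z_{0.20} = 2.326 + 0.842 = 3.168.
(Lower-tail contribution to power is negligible for δ > 0.)
δ = d·√(n/2) ⇒ d = δ/√(n/2) = 3.168/√(51/2) = 0.6274.

d ≈ 0.627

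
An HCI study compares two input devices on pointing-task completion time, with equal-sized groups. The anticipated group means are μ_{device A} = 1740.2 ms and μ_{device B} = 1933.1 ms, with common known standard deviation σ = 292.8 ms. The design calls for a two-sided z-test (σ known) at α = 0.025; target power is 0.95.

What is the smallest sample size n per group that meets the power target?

Standardized effect: d = |μ_{device A} − μ_{device B}| / σ = |1740.2 − 1933.1| / 292.8 = 0.6588
For power 0.95 need Φ(δ − z_{0.0125}) = 0.95, so δ = z_{0.0125} + z_{0.05} = 2.241 + 1.645 = 3.886.
(Ignoring the negligible lower-tail rejection probability gives the usual closed-form inversion.)
δ = d·√(n/2) ⇒ n = 2(δ/d)² = 2 × (3.886 / 0.6588)² = 69.59.
Rounding up, n = 70 per group.

n = 70 per group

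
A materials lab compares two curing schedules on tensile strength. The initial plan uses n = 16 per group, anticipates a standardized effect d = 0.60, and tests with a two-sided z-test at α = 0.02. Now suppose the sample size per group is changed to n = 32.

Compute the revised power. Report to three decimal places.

Power ≈ 0.529

With n = 32 per group: δ = d·√(n/2) = 0.60 × √(32/2) = 2.4000. Critical value z_{0.01} = 2.326.
Revised power = Φ(δ − 2.326) + Φ(−δ − 2.326) = Φ(0.074) + Φ(-4.726) = 0.5294 + 0.0000 = 0.5294.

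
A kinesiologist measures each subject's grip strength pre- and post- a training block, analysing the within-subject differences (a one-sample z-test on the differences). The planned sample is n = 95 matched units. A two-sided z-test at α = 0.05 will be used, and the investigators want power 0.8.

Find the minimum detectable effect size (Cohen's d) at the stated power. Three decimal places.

Required noncentrality: δ = z_{0.025} + z_{0.20} = 1.960 + 0.842 = 2.802.
(Lower-tail contribution to power is negligible for δ > 0.)
δ = d·√n ⇒ d = δ/√n = 2.802/√95 = 0.2874.

d ≈ 0.287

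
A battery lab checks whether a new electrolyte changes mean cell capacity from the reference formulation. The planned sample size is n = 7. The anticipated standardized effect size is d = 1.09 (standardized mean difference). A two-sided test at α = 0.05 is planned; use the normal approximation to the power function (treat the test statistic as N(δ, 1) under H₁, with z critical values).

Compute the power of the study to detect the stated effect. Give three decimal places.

Power ≈ 0.822

Noncentrality parameter: δ = d·√n = 1.09 × √7 = 2.8839
Two-sided α = 0.05 → critical value z_{0.025} = 1.960.
Power = Φ(δ − 1.960) + Φ(−δ − 1.960) = Φ(0.924) + Φ(-4.844) = 0.8222 + 0.0000 = 0.8222.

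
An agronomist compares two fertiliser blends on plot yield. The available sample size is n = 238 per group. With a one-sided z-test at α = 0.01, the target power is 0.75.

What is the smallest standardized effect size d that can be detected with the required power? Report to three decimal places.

Required noncentrality: δ = z_{0.01} + z_{0.25} = 2.326 + 0.674 = 3.001.
δ = d·√(n/2) ⇒ d = δ/√(n/2) = 3.001/√(238/2) = 0.2751.

d ≈ 0.275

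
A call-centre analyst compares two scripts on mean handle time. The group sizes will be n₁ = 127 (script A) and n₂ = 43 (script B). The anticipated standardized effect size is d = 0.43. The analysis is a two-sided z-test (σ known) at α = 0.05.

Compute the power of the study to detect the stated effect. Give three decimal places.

Noncentrality parameter: δ = d / √(1/n₁ + 1/n₂) = 0.43 / √(1/127 + 1/43) = 2.4371
Two-sided α = 0.05 → critical value z_{0.025} = 1.960.
Power = Φ(δ − 1.960) + Φ(−δ − 1.960) = Φ(0.477) + Φ(-4.397) = 0.6834 + 0.0000 = 0.6834.

Power ≈ 0.683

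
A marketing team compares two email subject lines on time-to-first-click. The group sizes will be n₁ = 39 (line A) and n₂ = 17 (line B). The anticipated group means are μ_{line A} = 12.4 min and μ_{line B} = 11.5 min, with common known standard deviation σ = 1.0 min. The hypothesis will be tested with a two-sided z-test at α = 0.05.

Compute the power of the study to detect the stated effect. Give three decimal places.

Power ≈ 0.872

Standardized effect: d = |μ_{line A} − μ_{line B}| / σ = |12.4 − 11.5| / 1.0 = 0.9000
Noncentrality parameter: δ = d / √(1/n₁ + 1/n₂) = 0.9000 / √(1/39 + 1/17) = 3.0967
Critical value for a two-sided test at α = 0.05: z_{α/2} = 1.960.
Power = Φ(δ − 1.960) + Φ(−δ − 1.960) = Φ(1.137) + Φ(-5.057) = 0.8722 + 0.0000 = 0.8722.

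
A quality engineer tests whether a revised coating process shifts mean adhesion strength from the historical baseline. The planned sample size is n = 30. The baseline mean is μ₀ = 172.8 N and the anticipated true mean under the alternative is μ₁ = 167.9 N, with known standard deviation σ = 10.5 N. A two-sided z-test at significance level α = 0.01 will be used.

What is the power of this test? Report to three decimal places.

Power ≈ 0.492

Standardized effect: d = |μ₁ − μ₀| / σ = |167.9 − 172.8| / 10.5 = 0.4667
Noncentrality parameter: δ = d·√n = 0.4667 × √30 = 2.5560
Two-sided α = 0.01 → critical value z_{0.005} = 2.576.
Power = Φ(δ − 2.576) + Φ(−δ − 2.576) = Φ(-0.020) + Φ(-5.132) = 0.4921 + 0.0000 = 0.4921.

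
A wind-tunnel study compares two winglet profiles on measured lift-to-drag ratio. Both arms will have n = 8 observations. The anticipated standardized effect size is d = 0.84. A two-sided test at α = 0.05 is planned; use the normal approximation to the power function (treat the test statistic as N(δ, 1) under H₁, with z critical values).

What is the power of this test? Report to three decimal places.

Power ≈ 0.390

Noncentrality parameter: δ = d·√(n/2) = 0.84 × √(8/2) = 1.6800
Critical value for a two-sided test at α = 0.05: z_{α/2} = 1.960.
Power = Φ(δ − 1.960) + Φ(−δ − 1.960) = Φ(-0.280) + Φ(-3.640) = 0.3898 + 0.0001 = 0.3899.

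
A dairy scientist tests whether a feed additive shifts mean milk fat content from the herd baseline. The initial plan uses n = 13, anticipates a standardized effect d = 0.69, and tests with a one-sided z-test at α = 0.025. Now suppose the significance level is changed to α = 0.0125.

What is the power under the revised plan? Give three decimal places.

δ = d·√n = 0.69 × √13 = 2.4878 (unchanged). New critical value: z_{0.0125} = 2.241.
Revised power = P(Z > 2.241 − δ) = Φ(0.246) = 0.5973.

Power ≈ 0.597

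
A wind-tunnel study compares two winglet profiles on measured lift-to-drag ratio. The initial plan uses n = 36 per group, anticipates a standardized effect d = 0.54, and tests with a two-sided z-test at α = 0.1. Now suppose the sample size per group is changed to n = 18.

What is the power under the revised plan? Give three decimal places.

Power ≈ 0.491

With n = 18 per group: δ = d·√(n/2) = 0.54 × √(18/2) = 1.6200. Critical value z_{0.05} = 1.645.
Revised power = Φ(δ − 1.645) + Φ(−δ − 1.645) = Φ(-0.025) + Φ(-3.265) = 0.4901 + 0.0005 = 0.4906.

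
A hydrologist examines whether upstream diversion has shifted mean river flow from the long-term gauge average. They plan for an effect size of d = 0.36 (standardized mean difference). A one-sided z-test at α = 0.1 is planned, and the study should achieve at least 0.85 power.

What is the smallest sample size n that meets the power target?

For power 0.85 need Φ(δ − z_{0.1}) = 0.85, so δ = z_{0.1} + z_{0.15} = 1.282 + 1.036 = 2.318.
δ = d·√n ⇒ n = (δ/d)² = (2.318 / 0.36)² = 41.46.
Round up to the next whole unit.

n = 42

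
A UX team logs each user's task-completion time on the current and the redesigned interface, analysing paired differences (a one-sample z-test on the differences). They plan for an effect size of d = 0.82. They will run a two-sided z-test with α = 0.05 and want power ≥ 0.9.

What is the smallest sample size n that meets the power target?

n = 16

Set Φ(δ − 1.960) = 0.9; then δ − 1.960 = Φ⁻¹(0.9) = 1.282, giving δ = 3.242.
(Ignoring the negligible lower-tail rejection probability gives the usual closed-form inversion.)
δ = d·√n ⇒ n = (δ/d)² = (3.242 / 0.82)² = 15.63.
Rounding up, n = 16.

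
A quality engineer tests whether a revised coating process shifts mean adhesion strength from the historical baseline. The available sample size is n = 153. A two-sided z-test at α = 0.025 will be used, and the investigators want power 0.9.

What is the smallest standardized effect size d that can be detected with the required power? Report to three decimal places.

Required noncentrality: δ = z_{0.0125} + z_{0.10} = 2.241 + 1.282 = 3.523.
(Lower-tail contribution to power is negligible for δ > 0.)
δ = d·√n ⇒ d = δ/√n = 3.523/√153 = 0.2848.

d ≈ 0.285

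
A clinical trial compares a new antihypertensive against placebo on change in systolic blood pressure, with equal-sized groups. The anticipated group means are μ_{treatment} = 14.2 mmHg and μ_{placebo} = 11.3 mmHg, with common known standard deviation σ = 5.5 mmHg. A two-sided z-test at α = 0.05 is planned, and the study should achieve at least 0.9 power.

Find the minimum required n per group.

Standardized effect: d = |μ_{treatment} − μ_{placebo}| / σ = |14.2 − 11.3| / 5.5 = 0.5273
Set Φ(δ − 1.960) = 0.9; then δ − 1.960 = Φ⁻¹(0.9) = 1.282, giving δ = 3.242.
(Ignoring the negligible lower-tail rejection probability gives the usual closed-form inversion.)
δ = d·√(n/2) ⇒ n = 2(δ/d)² = 2 × (3.242 / 0.5273)² = 75.59.
Round up to the next whole unit.

n = 76 per group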